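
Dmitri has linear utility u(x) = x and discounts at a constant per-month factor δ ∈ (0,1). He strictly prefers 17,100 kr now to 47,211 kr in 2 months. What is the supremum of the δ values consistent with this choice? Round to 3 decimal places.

Under u(x) = x this choice says 17100 > δ^2·47211.
So δ^2 < 17100/47211 = 0.36220; taking the square root of both positive sides preserves the inequality.
δ < 0.36220^(1/2) = 0.602.

δ < 0.602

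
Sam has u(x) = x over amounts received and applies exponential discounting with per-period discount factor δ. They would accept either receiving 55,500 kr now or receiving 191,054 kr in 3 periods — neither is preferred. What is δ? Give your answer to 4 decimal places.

Equating discounted utilities: u(55500) = δ^3·u(191054) ⇒ δ^3 = u(55500)/u(191054).
With u(x) = x: δ^3 = 55500/191054 = 0.29049.
So δ = 0.29049^(1/3) ≈ 0.6623.

δ ≈ 0.6623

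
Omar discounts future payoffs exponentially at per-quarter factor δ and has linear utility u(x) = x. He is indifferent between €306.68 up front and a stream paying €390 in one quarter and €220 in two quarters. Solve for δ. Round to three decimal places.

The stream is worth 390δ + 220δ² today, so 390δ + 220δ² = 306.68.
So 220δ² + 390δ − 306.68 = 0.
By the quadratic formula (taking the positive root), δ = (−390 + √421978.40) / 440 ≈ 0.590.

δ ≈ 0.590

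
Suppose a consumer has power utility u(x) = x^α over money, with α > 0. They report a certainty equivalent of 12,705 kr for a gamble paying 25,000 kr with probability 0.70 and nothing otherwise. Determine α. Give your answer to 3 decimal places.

The lottery's expected utility is 0.70·u(25000) + 0.30·u(0) = 0.70·25000^α (since u(0) = 0 for α > 0).
Indifference: 12705^α = 0.70·25000^α, so (12705/25000)^α = 0.70.
Taking logs: α·ln(12705/25000) = ln(0.70), so α = -0.356675 / -0.676880 ≈ 0.527.

α ≈ 0.527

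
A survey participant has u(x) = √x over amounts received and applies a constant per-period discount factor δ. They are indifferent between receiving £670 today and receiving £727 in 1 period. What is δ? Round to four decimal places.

δ ≈ 0.9600

The payoff in 1 period is discounted by δ, so u(670) = δ·u(727) and δ = u(670)/u(727).
With u(x) = √x: δ = √670/√727 = √(670/727) = 0.96000.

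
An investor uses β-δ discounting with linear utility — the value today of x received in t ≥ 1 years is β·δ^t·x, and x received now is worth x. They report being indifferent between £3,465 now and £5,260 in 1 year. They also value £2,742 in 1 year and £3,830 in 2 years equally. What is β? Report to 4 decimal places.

From the later pair, β·δ^1·2742 = β·δ^2·3830; dividing through, δ = 2742/3830 = 0.71593.
Substituting δ into 3465 = β·δ·5260: β = 3465/(3765.775) ≈ 0.9201.

β ≈ 0.9201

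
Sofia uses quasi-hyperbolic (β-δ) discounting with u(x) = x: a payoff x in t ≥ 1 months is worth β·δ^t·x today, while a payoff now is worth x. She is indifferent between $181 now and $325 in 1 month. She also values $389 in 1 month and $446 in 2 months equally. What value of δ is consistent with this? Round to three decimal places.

δ ≈ 0.872

The second indifference involves only future payoffs, so β cancels: β·δ^1·389 = β·δ^2·446, giving δ = 389/446 = 0.87220.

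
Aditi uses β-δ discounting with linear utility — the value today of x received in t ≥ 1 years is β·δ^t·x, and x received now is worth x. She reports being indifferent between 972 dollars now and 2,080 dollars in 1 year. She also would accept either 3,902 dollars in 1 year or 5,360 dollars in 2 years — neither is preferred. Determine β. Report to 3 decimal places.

β ≈ 0.642

The second indifference involves only future payoffs, so β cancels: β·δ^1·3902 = β·δ^2·5360, giving δ = 3902/5360 = 0.72799.
Now use the now-vs-future pair: 972 = β·δ·2080 gives β = 972/(0.72799·2080) ≈ 0.642.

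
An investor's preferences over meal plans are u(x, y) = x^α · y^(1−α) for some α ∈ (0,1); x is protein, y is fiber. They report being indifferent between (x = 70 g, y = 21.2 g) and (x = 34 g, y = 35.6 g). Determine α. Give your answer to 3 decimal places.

α ≈ 0.418

Indifference: 70^α · 21.2^(1−α) = 34^α · 35.6^(1−α).
Rearrange to (70/34)^α = (35.6/21.2)^(1−α) and take logs: α·0.722135 = (1−α)·0.518344.
With A = 0.722135 and B = 0.518344: α·A = (1−α)·B, so α = B/(A+B) = 0.518344/1.240479 ≈ 0.418.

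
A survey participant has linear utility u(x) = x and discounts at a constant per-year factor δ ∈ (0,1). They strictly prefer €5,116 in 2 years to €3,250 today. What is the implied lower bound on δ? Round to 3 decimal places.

Under u(x) = x this choice says 3250 < δ^2·5116.
Dividing by 5116: δ^2 > 0.63526. Both sides are positive, so the square root keeps the direction.
δ > 0.63526^(1/2) = 0.797.

δ > 0.797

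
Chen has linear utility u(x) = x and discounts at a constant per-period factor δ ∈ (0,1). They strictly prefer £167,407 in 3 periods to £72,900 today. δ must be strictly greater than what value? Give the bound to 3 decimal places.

Under u(x) = x this choice says 72900 < δ^3·167407.
So δ^3 > 72900/167407 = 0.43547; taking the cube root of both positive sides preserves the inequality.
δ > (72900/167407)^(1/3) ≈ 0.758.

δ > 0.758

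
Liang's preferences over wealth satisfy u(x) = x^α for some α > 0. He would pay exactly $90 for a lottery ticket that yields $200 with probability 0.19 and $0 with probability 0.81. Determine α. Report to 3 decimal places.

α ≈ 2.080

Since u(0) = 0, the lottery's EU is 0.19·200^α.
Indifference: 90^α = 0.19·200^α, so (90/200)^α = 0.19.
Taking logs: α·ln(90/200) = ln(0.19), so α = -1.660731 / -0.798508 ≈ 2.080.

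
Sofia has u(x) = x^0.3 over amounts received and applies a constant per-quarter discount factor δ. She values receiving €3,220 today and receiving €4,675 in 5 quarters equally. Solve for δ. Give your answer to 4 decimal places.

Equating discounted utilities: u(3220) = δ^5·u(4675) ⇒ δ^5 = u(3220)/u(4675).
Since u(x) = x^0.3, δ^5 = (3220/4675)^0.3 = 0.68877^0.3 = 0.89417.
So δ = 0.89417^(1/5) ≈ 0.9779.

δ ≈ 0.9779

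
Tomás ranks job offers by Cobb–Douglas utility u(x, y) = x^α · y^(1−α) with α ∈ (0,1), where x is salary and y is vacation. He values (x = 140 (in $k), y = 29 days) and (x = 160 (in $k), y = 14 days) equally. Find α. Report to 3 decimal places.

α ≈ 0.845

Indifference: 140^α · 29^(1−α) = 160^α · 14^(1−α).
Taking logs: α·ln 140 + (1−α)·ln 29 = α·ln 160 + (1−α)·ln 14, i.e. α·-0.133531 = (1−α)·-0.728239.
Thus α·(-0.861770) = -0.728239, so α = -0.728239/-0.861770 ≈ 0.845.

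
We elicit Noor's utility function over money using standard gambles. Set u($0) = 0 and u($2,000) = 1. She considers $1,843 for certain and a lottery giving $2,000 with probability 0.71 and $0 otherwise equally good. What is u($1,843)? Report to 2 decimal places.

The indifference gives u($1,843) = 0.71·u($2,000) + 0.29·u($0) = 0.71·1 + 0.29·0 = 0.71.

0.71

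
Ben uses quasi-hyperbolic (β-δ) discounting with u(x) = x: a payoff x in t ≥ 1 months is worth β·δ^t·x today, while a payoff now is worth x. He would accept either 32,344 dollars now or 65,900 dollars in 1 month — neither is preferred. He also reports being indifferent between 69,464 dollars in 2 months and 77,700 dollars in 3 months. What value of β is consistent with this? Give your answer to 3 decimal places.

β ≈ 0.549

Both payoffs in the second observation are in the future, so β drops out: δ^2·69464 = δ^3·77700 ⇒ δ = 69464/77700 = 0.89400.
Now use the now-vs-future pair: 32344 = β·δ·65900 gives β = 32344/(0.89400·65900) ≈ 0.549.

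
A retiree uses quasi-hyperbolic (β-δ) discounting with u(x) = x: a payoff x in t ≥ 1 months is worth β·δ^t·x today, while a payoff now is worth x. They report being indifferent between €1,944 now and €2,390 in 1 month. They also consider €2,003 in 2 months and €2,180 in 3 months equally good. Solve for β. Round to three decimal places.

Both payoffs in the second observation are in the future, so β drops out: δ^2·2003 = δ^3·2180 ⇒ δ = 2003/2180 = 0.91881.
Now use the now-vs-future pair: 1944 = β·δ·2390 gives β = 1944/(0.91881·2390) ≈ 0.885.

β ≈ 0.885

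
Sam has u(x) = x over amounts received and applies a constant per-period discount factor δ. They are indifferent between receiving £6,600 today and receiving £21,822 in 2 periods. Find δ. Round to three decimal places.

δ ≈ 0.550

Indifference means u(6600) = δ^2 · u(21822), so δ^2 = u(6600)/u(21822).
With u(x) = x: δ^2 = 6600/21822 = 0.30245.
Taking the square root: δ = 0.30245^(1/2) ≈ 0.550.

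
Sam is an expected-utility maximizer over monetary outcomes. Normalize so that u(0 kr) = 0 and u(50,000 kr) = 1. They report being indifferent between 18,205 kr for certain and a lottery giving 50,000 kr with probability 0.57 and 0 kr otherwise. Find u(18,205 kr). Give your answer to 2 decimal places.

u(18,205 kr) equals the lottery's expected utility: 0.57·1 + 0.43·0 = 0.57.

0.57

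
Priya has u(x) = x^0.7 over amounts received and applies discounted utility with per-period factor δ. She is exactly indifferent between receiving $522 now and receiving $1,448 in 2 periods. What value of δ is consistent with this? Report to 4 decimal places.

The payoff in 2 periods is discounted by δ^2, so u(522) = δ^2·u(1448) and δ^2 = u(522)/u(1448).
With u(x) = x^0.7: δ^2 = 522^0.7/1448^0.7 = (522/1448)^0.7 = 0.48959.
Taking the square root: δ = 0.48959^(1/2) ≈ 0.6997.

δ ≈ 0.6997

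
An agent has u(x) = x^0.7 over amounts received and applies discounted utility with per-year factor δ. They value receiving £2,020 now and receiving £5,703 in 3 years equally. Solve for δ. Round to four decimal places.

δ ≈ 0.7849

Indifference means u(2020) = δ^3 · u(5703), so δ^3 = u(2020)/u(5703).
Since u(x) = x^0.7, δ^3 = (2020/5703)^0.7 = 0.35420^0.7 = 0.48359.
Hence δ = (0.48359)^(1/3) = 0.784918.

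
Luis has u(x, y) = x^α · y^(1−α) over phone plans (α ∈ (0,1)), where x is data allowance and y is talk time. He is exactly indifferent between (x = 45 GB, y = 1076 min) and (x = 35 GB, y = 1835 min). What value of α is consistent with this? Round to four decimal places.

The Cobb–Douglas utilities coincide, so 45^α·1076^(1−α) = 35^α·1835^(1−α).
Rearrange to (45/35)^α = (1835/1076)^(1−α) and take logs: α·0.2513144 = (1−α)·0.5337940.
Thus α·(0.7851084) = 0.5337940, so α = 0.5337940/0.7851084 ≈ 0.6799.

α ≈ 0.6799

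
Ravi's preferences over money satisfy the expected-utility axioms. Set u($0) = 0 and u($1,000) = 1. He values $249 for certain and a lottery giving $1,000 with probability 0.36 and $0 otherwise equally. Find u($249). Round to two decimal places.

By the standard-gamble method, u($249) is just the indifference probability on the best outcome: 0.36.

0.36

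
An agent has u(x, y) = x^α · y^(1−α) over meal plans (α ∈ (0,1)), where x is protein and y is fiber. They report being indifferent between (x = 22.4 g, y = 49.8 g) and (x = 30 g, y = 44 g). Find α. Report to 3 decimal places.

Indifference: 22.4^α · 49.8^(1−α) = 30^α · 44^(1−α).
Taking logs: α·ln 22.4 + (1−α)·ln 49.8 = α·ln 30 + (1−α)·ln 44, i.e. α·-0.292136 = (1−α)·-0.123825.
So α/(1−α) = (-0.123825)/(-0.292136) = 0.423861, and α = 0.423861/1.423861 ≈ 0.298.

α ≈ 0.298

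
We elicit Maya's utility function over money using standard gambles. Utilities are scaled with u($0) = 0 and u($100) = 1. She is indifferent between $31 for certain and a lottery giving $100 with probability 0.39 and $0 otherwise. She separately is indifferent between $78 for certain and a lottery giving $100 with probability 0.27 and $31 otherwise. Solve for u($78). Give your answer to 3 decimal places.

From the first indifference, u($31) = 0.39·u($100) + 0.61·u($0) = 0.39·1 + 0.61·0 = 0.39.
Then u($78) = 0.27·u($100) + 0.73·u($31) = 0.27·1.00 + 0.73·0.39 = 0.5547.

0.555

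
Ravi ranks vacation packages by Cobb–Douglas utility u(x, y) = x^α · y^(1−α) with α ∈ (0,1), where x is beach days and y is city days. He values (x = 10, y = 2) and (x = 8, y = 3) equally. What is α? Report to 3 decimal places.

Indifference: 10^α · 2^(1−α) = 8^α · 3^(1−α).
Rearrange to (10/8)^α = (3/2)^(1−α) and take logs: α·0.223144 = (1−α)·0.405465.
With A = 0.223144 and B = 0.405465: α·A = (1−α)·B, so α = B/(A+B) = 0.405465/0.628609 ≈ 0.645.

α ≈ 0.645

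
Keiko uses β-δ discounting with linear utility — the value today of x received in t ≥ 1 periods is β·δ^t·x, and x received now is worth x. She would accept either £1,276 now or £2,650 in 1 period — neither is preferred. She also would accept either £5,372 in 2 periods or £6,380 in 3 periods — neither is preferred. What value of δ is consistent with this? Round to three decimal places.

δ ≈ 0.842

Both payoffs in the second observation are in the future, so β drops out: δ^2·5372 = δ^3·6380 ⇒ δ = 5372/6380 = 0.84201.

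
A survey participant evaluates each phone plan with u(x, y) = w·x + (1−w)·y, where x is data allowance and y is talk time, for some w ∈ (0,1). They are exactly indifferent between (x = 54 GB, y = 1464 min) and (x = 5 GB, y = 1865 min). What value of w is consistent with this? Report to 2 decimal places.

Indifference: w·54 + (1−w)·1464 = w·5 + (1−w)·1865.
Rearranging, 49·w − 401·(1−w) = 0.
Hence w = 401/(49+401) = 401/450 = 0.89.

w = 0.89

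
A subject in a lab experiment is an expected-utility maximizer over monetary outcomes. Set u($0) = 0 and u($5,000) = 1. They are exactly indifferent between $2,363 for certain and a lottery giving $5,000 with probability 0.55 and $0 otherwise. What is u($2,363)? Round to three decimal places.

u($2,363) equals the lottery's expected utility: 0.55·1 + 0.45·0 = 0.55.

0.550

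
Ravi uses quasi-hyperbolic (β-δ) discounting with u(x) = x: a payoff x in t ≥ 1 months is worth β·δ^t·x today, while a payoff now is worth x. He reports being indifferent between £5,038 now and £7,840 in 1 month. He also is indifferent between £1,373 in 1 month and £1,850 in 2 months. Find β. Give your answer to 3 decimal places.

β ≈ 0.866

From the later pair, β·δ^1·1373 = β·δ^2·1850; dividing through, δ = 1373/1850 = 0.74216.
Now use the now-vs-future pair: 5038 = β·δ·7840 gives β = 5038/(0.74216·7840) ≈ 0.866.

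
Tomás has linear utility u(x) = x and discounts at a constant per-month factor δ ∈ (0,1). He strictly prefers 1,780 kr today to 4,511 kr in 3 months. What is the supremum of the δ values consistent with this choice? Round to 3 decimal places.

Under u(x) = x this choice says 1780 > δ^3·4511.
So δ^3 < 1780/4511 = 0.39459; taking the cube root of both positive sides preserves the inequality.
δ < 0.39459^(1/3) = 0.733.

δ < 0.733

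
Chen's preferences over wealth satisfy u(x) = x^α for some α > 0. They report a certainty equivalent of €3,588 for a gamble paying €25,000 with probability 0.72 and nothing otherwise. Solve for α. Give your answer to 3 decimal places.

α ≈ 0.169

The lottery's expected utility is 0.72·u(25000) + 0.28·u(0) = 0.72·25000^α (since u(0) = 0 for α > 0).
Equating: 3588^α = 0.72·25000^α, i.e. 0.1435^α = 0.72.
Take logs: α = ln 0.72 / ln(3588/25000) ≈ 0.16922.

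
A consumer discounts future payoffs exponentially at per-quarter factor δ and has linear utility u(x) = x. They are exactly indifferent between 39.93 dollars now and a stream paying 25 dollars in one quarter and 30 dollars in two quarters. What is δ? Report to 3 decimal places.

Present value of the stream is 25·δ + 30·δ². Indifference gives 25δ + 30δ² = 39.93.
That is, 30δ² + 25δ − 39.93 = 0, a quadratic in δ.
The positive root is δ = [−25 + √(25² + 4·30·39.93)] / (2·30) = (−25 + 73.598)/60 ≈ 0.810.

δ ≈ 0.810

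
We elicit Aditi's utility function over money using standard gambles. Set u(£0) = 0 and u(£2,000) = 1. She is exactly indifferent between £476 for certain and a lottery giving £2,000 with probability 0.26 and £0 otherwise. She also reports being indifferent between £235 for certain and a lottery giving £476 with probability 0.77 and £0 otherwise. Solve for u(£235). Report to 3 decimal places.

0.200

First, u(£476) = 0.26·u(£2,000) + 0.74·u(£0) = 0.26.
Chaining: u(£235) = 0.77·0.26 + 0.23·0.00 = 0.2002.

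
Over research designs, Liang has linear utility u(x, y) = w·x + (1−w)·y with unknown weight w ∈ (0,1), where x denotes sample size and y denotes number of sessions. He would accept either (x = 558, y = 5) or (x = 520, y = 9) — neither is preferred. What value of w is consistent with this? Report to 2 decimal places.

w = 0.10

Equating utilities: w·558 + (1−w)·5 = w·520 + (1−w)·9.
w·(558−520) = (1−w)·(9−5), i.e. w·38 = (1−w)·4.
Hence w = 4/(38+4) = 4/42 = 0.10.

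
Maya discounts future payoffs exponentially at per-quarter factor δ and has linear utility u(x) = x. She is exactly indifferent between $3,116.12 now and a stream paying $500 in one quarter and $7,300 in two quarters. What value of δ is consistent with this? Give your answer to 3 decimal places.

The stream is worth 500δ + 7300δ² today, so 500δ + 7300δ² = 3116.12.
So 7300δ² + 500δ − 3116.12 = 0.
δ = (−500 + √(500² + 4·7300·3116.12)) / (2·7300) = (−500 + √91240704.00) / 14600 ≈ 0.620.

δ ≈ 0.620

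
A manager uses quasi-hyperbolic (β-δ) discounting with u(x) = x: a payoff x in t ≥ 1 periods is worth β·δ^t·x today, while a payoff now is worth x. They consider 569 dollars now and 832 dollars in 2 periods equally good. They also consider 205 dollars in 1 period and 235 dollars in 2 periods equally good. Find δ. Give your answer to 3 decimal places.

δ ≈ 0.872

Both payoffs in the second observation are in the future, so β drops out: δ^1·205 = δ^2·235 ⇒ δ = 205/235 = 0.87234.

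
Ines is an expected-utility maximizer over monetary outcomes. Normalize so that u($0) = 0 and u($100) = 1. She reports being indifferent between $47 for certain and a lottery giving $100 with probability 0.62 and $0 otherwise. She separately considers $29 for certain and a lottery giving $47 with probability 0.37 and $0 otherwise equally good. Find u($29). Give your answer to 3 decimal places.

0.229

First, u($47) = 0.62·u($100) + 0.38·u($0) = 0.62.
Chaining: u($29) = 0.37·0.62 + 0.63·0.00 = 0.2294.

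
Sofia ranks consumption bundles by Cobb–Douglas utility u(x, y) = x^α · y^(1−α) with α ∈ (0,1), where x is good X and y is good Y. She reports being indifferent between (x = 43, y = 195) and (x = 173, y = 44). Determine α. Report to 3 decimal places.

α ≈ 0.517

The Cobb–Douglas utilities coincide, so 43^α·195^(1−α) = 173^α·44^(1−α).
(43/173)^α = (44/195)^(1−α); take logs: α·ln(43/173) = (1−α)·ln(44/195), i.e. α·-1.392091 = (1−α)·-1.488810.
With A = -1.392091 and B = -1.488810: α·A = (1−α)·B, so α = B/(A+B) = -1.488810/-2.880901 ≈ 0.517.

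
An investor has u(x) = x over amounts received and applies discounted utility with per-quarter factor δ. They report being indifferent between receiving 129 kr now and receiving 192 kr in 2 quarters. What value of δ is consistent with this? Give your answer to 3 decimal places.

Equating discounted utilities: u(129) = δ^2·u(192) ⇒ δ^2 = u(129)/u(192).
With u(x) = x: δ^2 = 129/192 = 0.67188.
So δ = 0.67188^(1/2) ≈ 0.820.

δ ≈ 0.820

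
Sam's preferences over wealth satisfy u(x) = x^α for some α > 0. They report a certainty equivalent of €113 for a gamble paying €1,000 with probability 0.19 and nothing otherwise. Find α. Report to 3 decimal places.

EU(lottery) = 0.19·1000^α + 0.81·0 = 0.19·1000^α.
Setting u(113) equal to that: 113^α = 0.19·1000^α ⇒ (113/1000)^α = 0.19.
Take logs: α = ln 0.19 / ln(113/1000) ≈ 0.76167.

α ≈ 0.762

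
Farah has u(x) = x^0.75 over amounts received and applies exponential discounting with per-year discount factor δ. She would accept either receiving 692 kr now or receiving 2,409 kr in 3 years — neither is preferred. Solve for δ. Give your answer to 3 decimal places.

δ ≈ 0.732

Equating discounted utilities: u(692) = δ^3·u(2409) ⇒ δ^3 = u(692)/u(2409).
Since u(x) = x^0.75, δ^3 = (692/2409)^0.75 = 0.28726^0.75 = 0.39238.
Taking the cube root: δ = 0.39238^(1/3) ≈ 0.732.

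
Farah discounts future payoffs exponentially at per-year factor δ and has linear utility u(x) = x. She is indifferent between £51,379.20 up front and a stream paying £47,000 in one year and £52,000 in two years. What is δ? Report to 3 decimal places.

Equating present values: 51379.20 = 47000δ + 52000δ².
So 52000δ² + 47000δ − 51379.20 = 0.
By the quadratic formula (taking the positive root), δ = (−47000 + √12895873600.00) / 104000 ≈ 0.640.

δ ≈ 0.640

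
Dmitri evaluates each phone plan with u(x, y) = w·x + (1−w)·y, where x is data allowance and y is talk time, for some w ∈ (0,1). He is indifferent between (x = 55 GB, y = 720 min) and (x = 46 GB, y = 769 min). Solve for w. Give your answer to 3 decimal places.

Equating utilities: w·55 + (1−w)·720 = w·46 + (1−w)·769.
w·(55−46) = (1−w)·(769−720), i.e. w·9 = (1−w)·49.
Hence w = 49/(9+49) = 49/58 = 0.845.

w = 0.845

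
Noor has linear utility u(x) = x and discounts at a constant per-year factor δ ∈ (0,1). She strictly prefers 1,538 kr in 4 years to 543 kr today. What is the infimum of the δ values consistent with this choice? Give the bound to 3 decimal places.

Comparing present values: 543 < δ^4·1538.
Dividing by 1538: δ^4 > 0.35306. Both sides are positive, so the 4th root keeps the direction.
δ > 0.35306^(1/4) = 0.771.

δ > 0.771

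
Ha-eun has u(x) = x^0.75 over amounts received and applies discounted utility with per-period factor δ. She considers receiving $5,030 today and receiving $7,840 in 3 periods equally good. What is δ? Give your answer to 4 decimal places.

δ ≈ 0.8950

Indifference means u(5030) = δ^3 · u(7840), so δ^3 = u(5030)/u(7840).
Since u(x) = x^0.75, δ^3 = (5030/7840)^0.75 = 0.64158^0.75 = 0.71687.
Hence δ = (0.71687)^(1/3) = 0.894979.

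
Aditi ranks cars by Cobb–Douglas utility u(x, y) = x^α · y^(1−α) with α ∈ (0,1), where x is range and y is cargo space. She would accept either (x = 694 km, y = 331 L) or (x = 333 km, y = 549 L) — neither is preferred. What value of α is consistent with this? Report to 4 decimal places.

α ≈ 0.4079

The Cobb–Douglas utilities coincide, so 694^α·331^(1−α) = 333^α·549^(1−α).
(694/333)^α = (549/331)^(1−α); take logs: α·ln(694/333) = (1−α)·ln(549/331), i.e. α·0.7343295 = (1−α)·0.5059801.
So α/(1−α) = (0.5059801)/(0.7343295) = 0.6890369, and α = 0.6890369/1.6890369 ≈ 0.4079.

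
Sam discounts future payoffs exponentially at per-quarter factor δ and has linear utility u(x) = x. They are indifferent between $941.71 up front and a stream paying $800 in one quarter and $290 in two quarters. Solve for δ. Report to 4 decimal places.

Equating present values: 941.71 = 800δ + 290δ².
Rearranged: 290δ² + 800δ − 941.71 = 0.
δ = (−800 + √(800² + 4·290·941.71)) / (2·290) = (−800 + √1732383.60) / 580 ≈ 0.8900.

δ ≈ 0.8900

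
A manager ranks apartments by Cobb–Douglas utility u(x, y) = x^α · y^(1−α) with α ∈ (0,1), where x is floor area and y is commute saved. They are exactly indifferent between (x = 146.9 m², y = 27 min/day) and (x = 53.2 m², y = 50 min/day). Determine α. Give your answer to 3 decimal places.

α ≈ 0.378

The Cobb–Douglas utilities coincide, so 146.9^α·27^(1−α) = 53.2^α·50^(1−α).
Taking logs: α·ln 146.9 + (1−α)·ln 27 = α·ln 53.2 + (1−α)·ln 50, i.e. α·1.015694 = (1−α)·0.616186.
Thus α·(1.631880) = 0.616186, so α = 0.616186/1.631880 ≈ 0.378.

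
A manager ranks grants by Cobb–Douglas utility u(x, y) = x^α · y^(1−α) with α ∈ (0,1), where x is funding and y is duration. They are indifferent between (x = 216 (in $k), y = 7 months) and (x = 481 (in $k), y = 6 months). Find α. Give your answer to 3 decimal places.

α ≈ 0.161

The Cobb–Douglas utilities coincide, so 216^α·7^(1−α) = 481^α·6^(1−α).
(216/481)^α = (6/7)^(1−α); take logs: α·ln(216/481) = (1−α)·ln(6/7), i.e. α·-0.800589 = (1−α)·-0.154151.
Thus α·(-0.954740) = -0.154151, so α = -0.154151/-0.954740 ≈ 0.161.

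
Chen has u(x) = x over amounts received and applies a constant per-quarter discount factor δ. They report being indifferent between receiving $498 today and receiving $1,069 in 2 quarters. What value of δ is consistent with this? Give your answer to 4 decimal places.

Indifference means u(498) = δ^2 · u(1069), so δ^2 = u(498)/u(1069).
With u(x) = x: δ^2 = 498/1069 = 0.46586.
Taking the square root: δ = 0.46586^(1/2) ≈ 0.6825.

δ ≈ 0.6825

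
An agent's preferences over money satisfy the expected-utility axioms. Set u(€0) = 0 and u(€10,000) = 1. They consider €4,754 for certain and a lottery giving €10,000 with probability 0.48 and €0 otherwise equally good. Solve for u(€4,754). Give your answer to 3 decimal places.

The indifference gives u(€4,754) = 0.48·u(€10,000) + 0.52·u(€0) = 0.48·1 + 0.52·0 = 0.48.

0.480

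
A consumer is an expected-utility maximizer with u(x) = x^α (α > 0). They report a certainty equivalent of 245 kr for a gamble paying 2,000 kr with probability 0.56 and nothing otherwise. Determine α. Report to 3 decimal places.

The lottery's expected utility is 0.56·u(2000) + 0.44·u(0) = 0.56·2000^α (since u(0) = 0 for α > 0).
Setting u(245) equal to that: 245^α = 0.56·2000^α ⇒ (245/2000)^α = 0.56.
Taking logs: α·ln(245/2000) = ln(0.56), so α = -0.579818 / -2.099644 ≈ 0.276.

α ≈ 0.276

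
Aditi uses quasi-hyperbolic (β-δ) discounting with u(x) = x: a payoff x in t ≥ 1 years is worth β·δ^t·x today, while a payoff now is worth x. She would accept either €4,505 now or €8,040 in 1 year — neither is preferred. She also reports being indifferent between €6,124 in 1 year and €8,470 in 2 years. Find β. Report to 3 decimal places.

Both payoffs in the second observation are in the future, so β drops out: δ^1·6124 = δ^2·8470 ⇒ δ = 6124/8470 = 0.72302.
Now use the now-vs-future pair: 4505 = β·δ·8040 gives β = 4505/(0.72302·8040) ≈ 0.775.

β ≈ 0.775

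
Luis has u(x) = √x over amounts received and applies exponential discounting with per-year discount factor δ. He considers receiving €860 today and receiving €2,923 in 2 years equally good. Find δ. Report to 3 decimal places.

δ ≈ 0.736

The payoff in 2 years is discounted by δ^2, so u(860) = δ^2·u(2923) and δ^2 = u(860)/u(2923).
Since u(x) = √x, δ^2 = √(860/2923) = 0.54242.
Hence δ = (0.54242)^(1/2) = 0.73649.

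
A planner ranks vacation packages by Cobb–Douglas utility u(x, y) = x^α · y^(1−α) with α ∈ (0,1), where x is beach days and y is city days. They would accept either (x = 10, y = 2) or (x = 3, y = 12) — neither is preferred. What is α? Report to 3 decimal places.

Set the two utilities equal: 10^α·2^(1−α) = 3^α·12^(1−α).
Taking logs: α·ln 10 + (1−α)·ln 2 = α·ln 3 + (1−α)·ln 12, i.e. α·1.203973 = (1−α)·1.791759.
With A = 1.203973 and B = 1.791759: α·A = (1−α)·B, so α = B/(A+B) = 1.791759/2.995732 ≈ 0.598.

α ≈ 0.598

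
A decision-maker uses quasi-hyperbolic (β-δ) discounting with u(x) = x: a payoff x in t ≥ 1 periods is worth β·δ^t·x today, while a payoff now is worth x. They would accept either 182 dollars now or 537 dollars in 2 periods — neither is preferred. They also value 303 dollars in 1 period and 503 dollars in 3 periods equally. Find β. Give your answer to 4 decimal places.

β ≈ 0.5626

The second indifference involves only future payoffs, so β cancels: β·δ^1·303 = β·δ^3·503, giving δ^2 = 303/503 = 0.60239, so δ = 0.77614.
Now use the now-vs-future pair: 182 = β·δ^2·537 gives β = 182/(0.60239·537) ≈ 0.5626.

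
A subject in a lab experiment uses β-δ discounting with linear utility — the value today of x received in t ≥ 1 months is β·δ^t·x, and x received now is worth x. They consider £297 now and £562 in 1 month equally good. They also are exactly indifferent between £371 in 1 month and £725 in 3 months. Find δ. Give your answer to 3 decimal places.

δ ≈ 0.715

Both payoffs in the second observation are in the future, so β drops out: δ^1·371 = δ^3·725 ⇒ δ^2 = 371/725 = 0.51172, so δ = 0.71535.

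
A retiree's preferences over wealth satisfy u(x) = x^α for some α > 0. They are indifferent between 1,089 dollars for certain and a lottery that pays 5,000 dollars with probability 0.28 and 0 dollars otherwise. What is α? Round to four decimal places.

EU(lottery) = 0.28·5000^α + 0.72·0 = 0.28·5000^α.
Indifference: 1089^α = 0.28·5000^α, so (1089/5000)^α = 0.28.
Take logs: α = ln 0.28 / ln(1089/5000) ≈ 0.835182.

α ≈ 0.8352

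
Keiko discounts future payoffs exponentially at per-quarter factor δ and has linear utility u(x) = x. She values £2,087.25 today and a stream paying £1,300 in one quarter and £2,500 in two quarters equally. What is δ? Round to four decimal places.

Present value of the stream is 1300·δ + 2500·δ². Indifference gives 1300δ + 2500δ² = 2087.25.
So 2500δ² + 1300δ − 2087.25 = 0.
By the quadratic formula (taking the positive root), δ = (−1300 + √22562500.00) / 5000 ≈ 0.6900.

δ ≈ 0.6900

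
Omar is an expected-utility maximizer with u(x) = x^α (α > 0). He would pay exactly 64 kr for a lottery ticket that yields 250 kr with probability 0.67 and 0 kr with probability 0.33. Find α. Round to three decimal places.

α ≈ 0.294

Since u(0) = 0, the lottery's EU is 0.67·250^α.
Equating: 64^α = 0.67·250^α, i.e. 0.2560^α = 0.67.
Take logs: α = ln 0.67 / ln(64/250) ≈ 0.29391.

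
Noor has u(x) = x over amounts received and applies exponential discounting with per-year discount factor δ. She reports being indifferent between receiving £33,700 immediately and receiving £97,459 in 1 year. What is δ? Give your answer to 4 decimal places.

δ ≈ 0.3458

The payoff in 1 year is discounted by δ, so u(33700) = δ·u(97459) and δ = u(33700)/u(97459).
With u(x) = x: δ = 33700/97459 = 0.34579.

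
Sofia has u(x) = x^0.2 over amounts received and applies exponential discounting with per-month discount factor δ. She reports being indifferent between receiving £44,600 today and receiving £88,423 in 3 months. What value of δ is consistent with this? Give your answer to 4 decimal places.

Indifference means u(44600) = δ^3 · u(88423), so δ^3 = u(44600)/u(88423).
With u(x) = x^0.2: δ^3 = 44600^0.2/88423^0.2 = (44600/88423)^0.2 = 0.87208.
Hence δ = (0.87208)^(1/3) = 0.955399.

δ ≈ 0.9554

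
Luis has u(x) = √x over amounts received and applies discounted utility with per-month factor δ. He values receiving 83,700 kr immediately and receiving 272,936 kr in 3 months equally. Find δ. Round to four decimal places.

Equating discounted utilities: u(83700) = δ^3·u(272936) ⇒ δ^3 = u(83700)/u(272936).
With u(x) = √x: δ^3 = √83700/√272936 = √(83700/272936) = 0.55377.
Taking the cube root: δ = 0.55377^(1/3) ≈ 0.8212.

δ ≈ 0.8212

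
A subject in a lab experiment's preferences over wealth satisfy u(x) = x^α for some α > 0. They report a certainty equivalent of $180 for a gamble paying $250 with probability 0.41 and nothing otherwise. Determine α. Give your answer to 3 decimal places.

α ≈ 2.714

Since u(0) = 0, the lottery's EU is 0.41·250^α.
Indifference: 180^α = 0.41·250^α, so (180/250)^α = 0.41.
Take logs: α = ln 0.41 / ln(180/250) ≈ 2.71412.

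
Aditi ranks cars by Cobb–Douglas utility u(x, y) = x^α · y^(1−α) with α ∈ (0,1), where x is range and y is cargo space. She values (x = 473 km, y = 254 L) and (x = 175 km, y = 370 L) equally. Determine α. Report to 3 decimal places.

The Cobb–Douglas utilities coincide, so 473^α·254^(1−α) = 175^α·370^(1−α).
Taking logs: α·ln 473 + (1−α)·ln 254 = α·ln 175 + (1−α)·ln 370, i.e. α·0.994309 = (1−α)·0.376169.
With A = 0.994309 and B = 0.376169: α·A = (1−α)·B, so α = B/(A+B) = 0.376169/1.370478 ≈ 0.274.

α ≈ 0.274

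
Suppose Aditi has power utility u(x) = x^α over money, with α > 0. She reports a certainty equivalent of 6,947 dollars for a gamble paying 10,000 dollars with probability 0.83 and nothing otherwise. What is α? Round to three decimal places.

EU(lottery) = 0.83·10000^α + 0.17·0 = 0.83·10000^α.
Equating: 6947^α = 0.83·10000^α, i.e. 0.6947^α = 0.83.
Take logs: α = ln 0.83 / ln(6947/10000) ≈ 0.51151.

α ≈ 0.512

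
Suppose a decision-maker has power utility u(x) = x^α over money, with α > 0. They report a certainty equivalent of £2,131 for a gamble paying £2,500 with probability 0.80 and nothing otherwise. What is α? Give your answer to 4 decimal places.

EU(lottery) = 0.80·2500^α + 0.20·0 = 0.80·2500^α.
Equating: 2131^α = 0.80·2500^α, i.e. 0.8524^α = 0.80.
Take logs: α = ln 0.80 / ln(2131/2500) ≈ 1.397273.

α ≈ 1.3973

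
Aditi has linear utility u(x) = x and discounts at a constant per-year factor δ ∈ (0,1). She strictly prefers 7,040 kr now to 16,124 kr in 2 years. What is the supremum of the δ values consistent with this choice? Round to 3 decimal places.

δ < 0.661

Comparing present values: 7040 > δ^2·16124.
So δ^2 < 7040/16124 = 0.43662; taking the square root of both positive sides preserves the inequality.
δ < (7040/16124)^(1/2) ≈ 0.661.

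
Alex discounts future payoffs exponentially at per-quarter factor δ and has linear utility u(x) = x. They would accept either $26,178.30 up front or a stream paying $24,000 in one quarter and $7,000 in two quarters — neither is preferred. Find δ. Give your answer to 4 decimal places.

δ ≈ 0.8700

Present value of the stream is 24000·δ + 7000·δ². Indifference gives 24000δ + 7000δ² = 26178.30.
So 7000δ² + 24000δ − 26178.30 = 0.
δ = (−24000 + √(24000² + 4·7000·26178.30)) / (2·7000) = (−24000 + √1308992400.00) / 14000 ≈ 0.8700.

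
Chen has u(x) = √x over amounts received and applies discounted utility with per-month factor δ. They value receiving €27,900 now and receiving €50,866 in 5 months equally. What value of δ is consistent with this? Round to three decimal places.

Equating discounted utilities: u(27900) = δ^5·u(50866) ⇒ δ^5 = u(27900)/u(50866).
Since u(x) = √x, δ^5 = √(27900/50866) = 0.74061.
Hence δ = (0.74061)^(1/5) = 0.94171.

δ ≈ 0.942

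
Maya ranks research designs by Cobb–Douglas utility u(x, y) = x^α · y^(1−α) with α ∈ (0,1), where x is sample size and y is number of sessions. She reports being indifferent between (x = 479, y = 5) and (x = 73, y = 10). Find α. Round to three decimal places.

α ≈ 0.269

The Cobb–Douglas utilities coincide, so 479^α·5^(1−α) = 73^α·10^(1−α).
Taking logs: α·ln 479 + (1−α)·ln 5 = α·ln 73 + (1−α)·ln 10, i.e. α·1.881241 = (1−α)·0.693147.
With A = 1.881241 and B = 0.693147: α·A = (1−α)·B, so α = B/(A+B) = 0.693147/2.574388 ≈ 0.269.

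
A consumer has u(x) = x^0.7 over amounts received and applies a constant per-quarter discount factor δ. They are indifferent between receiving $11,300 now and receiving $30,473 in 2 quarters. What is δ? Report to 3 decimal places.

δ ≈ 0.707

Equating discounted utilities: u(11300) = δ^2·u(30473) ⇒ δ^2 = u(11300)/u(30473).
With u(x) = x^0.7: δ^2 = 11300^0.7/30473^0.7 = (11300/30473)^0.7 = 0.49936.
Taking the square root: δ = 0.49936^(1/2) ≈ 0.707.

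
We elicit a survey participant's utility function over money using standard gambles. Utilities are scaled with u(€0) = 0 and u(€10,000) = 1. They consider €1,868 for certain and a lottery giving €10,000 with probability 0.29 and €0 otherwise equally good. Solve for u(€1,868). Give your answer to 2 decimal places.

0.29

u(€1,868) equals the lottery's expected utility: 0.29·1 + 0.71·0 = 0.29.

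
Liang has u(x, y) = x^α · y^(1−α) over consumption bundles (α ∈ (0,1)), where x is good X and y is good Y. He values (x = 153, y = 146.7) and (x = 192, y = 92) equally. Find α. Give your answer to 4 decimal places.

α ≈ 0.6727

Set the two utilities equal: 153^α·146.7^(1−α) = 192^α·92^(1−α).
(153/192)^α = (92/146.7)^(1−α); take logs: α·ln(153/192) = (1−α)·ln(92/146.7), i.e. α·-0.2270575 = (1−α)·-0.4666011.
So α/(1−α) = (-0.4666011)/(-0.2270575) = 2.0549909, and α = 2.0549909/3.0549909 ≈ 0.6727.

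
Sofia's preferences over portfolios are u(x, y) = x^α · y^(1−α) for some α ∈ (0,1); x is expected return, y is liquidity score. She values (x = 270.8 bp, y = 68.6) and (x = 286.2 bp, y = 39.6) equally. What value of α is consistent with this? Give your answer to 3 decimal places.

α ≈ 0.909

Indifference: 270.8^α · 68.6^(1−α) = 286.2^α · 39.6^(1−α).
Taking logs: α·ln 270.8 + (1−α)·ln 68.6 = α·ln 286.2 + (1−α)·ln 39.6, i.e. α·-0.055310 = (1−α)·-0.549463.
Thus α·(-0.604773) = -0.549463, so α = -0.549463/-0.604773 ≈ 0.909.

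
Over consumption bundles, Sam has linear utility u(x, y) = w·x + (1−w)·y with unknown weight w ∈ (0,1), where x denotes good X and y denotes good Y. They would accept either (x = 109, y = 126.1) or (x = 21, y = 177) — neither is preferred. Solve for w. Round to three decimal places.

u(109,126.1) = u(21,177) means w·109 + (1−w)·126.1 = w·21 + (1−w)·177.
w·(109−21) = (1−w)·(177−126.1), i.e. w·88 = (1−w)·50.9.
So w/(1−w) = 50.9/88 = 0.5784, giving w = 50.9/(88+50.9) = 0.366.

w = 0.366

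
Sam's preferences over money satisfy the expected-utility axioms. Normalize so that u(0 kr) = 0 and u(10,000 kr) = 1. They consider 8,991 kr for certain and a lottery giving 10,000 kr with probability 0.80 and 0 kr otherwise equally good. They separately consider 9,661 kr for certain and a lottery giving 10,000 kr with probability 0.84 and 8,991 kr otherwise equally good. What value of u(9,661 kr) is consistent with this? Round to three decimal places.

0.968

The first gamble pins u(8,991 kr): it must equal 0.80·1 + 0.20·0 = 0.80.
Chaining: u(9,661 kr) = 0.84·1.00 + 0.16·0.80 = 0.9680.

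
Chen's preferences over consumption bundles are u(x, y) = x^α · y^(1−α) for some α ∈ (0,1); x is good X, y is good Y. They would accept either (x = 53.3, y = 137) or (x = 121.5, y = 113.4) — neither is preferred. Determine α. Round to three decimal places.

α ≈ 0.187

Set the two utilities equal: 53.3^α·137^(1−α) = 121.5^α·113.4^(1−α).
(53.3/121.5)^α = (113.4/137)^(1−α); take logs: α·ln(53.3/121.5) = (1−α)·ln(113.4/137), i.e. α·-0.823978 = (1−α)·-0.189060.
So α/(1−α) = (-0.189060)/(-0.823978) = 0.229448, and α = 0.229448/1.229448 ≈ 0.187.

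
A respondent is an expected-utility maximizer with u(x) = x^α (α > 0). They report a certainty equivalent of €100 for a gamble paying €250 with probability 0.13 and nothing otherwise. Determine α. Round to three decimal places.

α ≈ 2.227

EU(lottery) = 0.13·250^α + 0.87·0 = 0.13·250^α.
Indifference: 100^α = 0.13·250^α, so (100/250)^α = 0.13.
Taking logs: α·ln(100/250) = ln(0.13), so α = -2.040221 / -0.916291 ≈ 2.227.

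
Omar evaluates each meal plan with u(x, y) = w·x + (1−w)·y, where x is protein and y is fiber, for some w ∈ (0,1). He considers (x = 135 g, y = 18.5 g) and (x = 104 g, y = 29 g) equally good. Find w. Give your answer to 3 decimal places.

Equating utilities: w·135 + (1−w)·18.5 = w·104 + (1−w)·29.
Collecting terms: w·31 = (1−w)·10.5.
The marginal rate of substitution is 10.5/31, so w = 10.5/(31+10.5) = 0.253.

w = 0.253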